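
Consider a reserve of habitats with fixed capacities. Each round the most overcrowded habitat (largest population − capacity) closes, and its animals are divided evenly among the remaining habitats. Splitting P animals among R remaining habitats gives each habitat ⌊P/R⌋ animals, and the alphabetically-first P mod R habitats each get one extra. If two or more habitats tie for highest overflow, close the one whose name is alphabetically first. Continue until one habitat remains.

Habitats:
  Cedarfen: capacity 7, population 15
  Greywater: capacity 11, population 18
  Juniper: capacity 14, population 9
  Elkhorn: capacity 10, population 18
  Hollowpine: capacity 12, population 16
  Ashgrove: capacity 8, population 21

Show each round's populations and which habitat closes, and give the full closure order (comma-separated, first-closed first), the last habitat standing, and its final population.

Round 1: Ashgrove=21 Cedarfen=15 Elkhorn=18 Greywater=18 Hollowpine=16 Juniper=9 → close Ashgrove (overflow 13)
  21÷5 = 4 each, +1 to first 1
Round 2: Cedarfen=20 Elkhorn=22 Greywater=22 Hollowpine=20 Juniper=13 → close Cedarfen (overflow 13)
  20÷4 = 5 each, +1 to first 0
Round 3: Elkhorn=27 Greywater=27 Hollowpine=25 Juniper=18 → close Elkhorn (overflow 17)
  27÷3 = 9 each, +1 to first 0
Round 4: Greywater=36 Hollowpine=34 Juniper=27 → close Greywater (overflow 25)
  36÷2 = 18 each, +1 to first 0
Round 5: Hollowpine=52 Juniper=45 → close Hollowpine (overflow 40)
  52÷1 = 52 each, +1 to first 0

Closure order: Ashgrove, Cedarfen, Elkhorn, Greywater, Hollowpine
Last habitat: Juniper with 97 animals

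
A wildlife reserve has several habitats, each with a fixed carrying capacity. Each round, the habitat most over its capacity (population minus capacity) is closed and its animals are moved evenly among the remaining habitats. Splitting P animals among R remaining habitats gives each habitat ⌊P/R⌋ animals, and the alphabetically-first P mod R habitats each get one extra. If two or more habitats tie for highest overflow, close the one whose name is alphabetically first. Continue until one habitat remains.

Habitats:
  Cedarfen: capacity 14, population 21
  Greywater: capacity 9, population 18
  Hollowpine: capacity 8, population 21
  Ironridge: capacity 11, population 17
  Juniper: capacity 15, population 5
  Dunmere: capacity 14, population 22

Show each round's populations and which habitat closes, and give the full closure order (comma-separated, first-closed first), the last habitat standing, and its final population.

Closure order: Hollowpine, Greywater, Cedarfen, Dunmere, Ironridge
Last habitat: Juniper with 104 animals

Round 1: Cedarfen=21 Dunmere=22 Greywater=18 Hollowpine=21 Ironridge=17 Juniper=5 → close Hollowpine (overflow 13)
  21÷5 = 4 each, +1 to first 1
Round 2: Cedarfen=26 Dunmere=26 Greywater=22 Ironridge=21 Juniper=9 → close Greywater (overflow 13)
  22÷4 = 5 each, +1 to first 2
Round 3: Cedarfen=32 Dunmere=32 Ironridge=26 Juniper=14 → close Cedarfen (overflow 18)
  32÷3 = 10 each, +1 to first 2
Round 4: Dunmere=43 Ironridge=37 Juniper=24 → close Dunmere (overflow 29)
  43÷2 = 21 each, +1 to first 1
Round 5: Ironridge=59 Juniper=45 → close Ironridge (overflow 48)
  59÷1 = 59 each, +1 to first 0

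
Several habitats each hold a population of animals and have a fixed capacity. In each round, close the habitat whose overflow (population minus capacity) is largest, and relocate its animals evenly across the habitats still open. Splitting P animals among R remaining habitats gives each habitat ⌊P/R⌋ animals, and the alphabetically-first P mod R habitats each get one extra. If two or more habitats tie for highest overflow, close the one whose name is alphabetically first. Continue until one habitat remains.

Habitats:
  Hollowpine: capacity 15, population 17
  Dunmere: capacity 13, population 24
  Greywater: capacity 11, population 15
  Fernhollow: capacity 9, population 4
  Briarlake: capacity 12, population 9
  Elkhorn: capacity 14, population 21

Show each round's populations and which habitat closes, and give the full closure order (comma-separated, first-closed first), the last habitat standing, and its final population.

Round 1: Briarlake=9 Dunmere=24 Elkhorn=21 Fernhollow=4 Greywater=15 Hollowpine=17 → close Dunmere (overflow 11)
  24÷5 = 4 each, +1 to first 4
Round 2: Briarlake=14 Elkhorn=26 Fernhollow=9 Greywater=20 Hollowpine=21 → close Elkhorn (overflow 12)
  26÷4 = 6 each, +1 to first 2
Round 3: Briarlake=21 Fernhollow=16 Greywater=26 Hollowpine=27 → close Greywater (overflow 15)
  26÷3 = 8 each, +1 to first 2
Round 4: Briarlake=30 Fernhollow=25 Hollowpine=35 → close Hollowpine (overflow 20)
  35÷2 = 17 each, +1 to first 1
Round 5: Briarlake=48 Fernhollow=42 → close Briarlake (overflow 36)
  48÷1 = 48 each, +1 to first 0

Closure order: Dunmere, Elkhorn, Greywater, Hollowpine, Briarlake
Last habitat: Fernhollow with 90 animals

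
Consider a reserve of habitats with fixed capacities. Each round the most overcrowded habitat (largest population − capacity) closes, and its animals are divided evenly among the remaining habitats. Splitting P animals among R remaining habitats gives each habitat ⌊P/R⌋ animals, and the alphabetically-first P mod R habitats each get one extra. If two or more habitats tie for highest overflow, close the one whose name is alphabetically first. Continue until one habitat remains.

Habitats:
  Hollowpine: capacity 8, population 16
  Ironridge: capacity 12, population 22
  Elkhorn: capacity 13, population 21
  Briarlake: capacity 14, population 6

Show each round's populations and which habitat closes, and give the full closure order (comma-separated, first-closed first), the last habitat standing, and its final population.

Round 1: Briarlake=6 Elkhorn=21 Hollowpine=16 Ironridge=22 → close Ironridge (overflow 10)
  22÷3 = 7 each, +1 to first 1
Round 2: Briarlake=14 Elkhorn=28 Hollowpine=23 → close Elkhorn (overflow 15)
  28÷2 = 14 each, +1 to first 0
Round 3: Briarlake=28 Hollowpine=37 → close Hollowpine (overflow 29)
  37÷1 = 37 each, +1 to first 0

Closure order: Ironridge, Elkhorn, Hollowpine
Last habitat: Briarlake with 65 animals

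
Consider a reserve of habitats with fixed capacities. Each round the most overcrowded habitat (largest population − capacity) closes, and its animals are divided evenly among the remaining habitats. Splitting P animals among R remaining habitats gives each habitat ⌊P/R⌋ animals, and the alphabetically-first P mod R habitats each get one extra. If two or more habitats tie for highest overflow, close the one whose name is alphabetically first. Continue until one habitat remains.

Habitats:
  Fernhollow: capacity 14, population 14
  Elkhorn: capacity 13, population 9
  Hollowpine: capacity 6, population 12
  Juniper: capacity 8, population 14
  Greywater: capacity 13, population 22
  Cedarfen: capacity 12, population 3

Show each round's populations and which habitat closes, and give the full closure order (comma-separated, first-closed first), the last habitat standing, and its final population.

Closure order: Greywater, Hollowpine, Juniper, Fernhollow, Elkhorn
Last habitat: Cedarfen with 74 animals

Round 1: Cedarfen=3 Elkhorn=9 Fernhollow=14 Greywater=22 Hollowpine=12 Juniper=14 → close Greywater (overflow 9)
  22÷5 = 4 each, +1 to first 2
Round 2: Cedarfen=8 Elkhorn=14 Fernhollow=18 Hollowpine=16 Juniper=18 → close Hollowpine (overflow 10)
  16÷4 = 4 each, +1 to first 0
Round 3: Cedarfen=12 Elkhorn=18 Fernhollow=22 Juniper=22 → close Juniper (overflow 14)
  22÷3 = 7 each, +1 to first 1
Round 4: Cedarfen=20 Elkhorn=25 Fernhollow=29 → close Fernhollow (overflow 15)
  29÷2 = 14 each, +1 to first 1
Round 5: Cedarfen=35 Elkhorn=39 → close Elkhorn (overflow 26)
  39÷1 = 39 each, +1 to first 0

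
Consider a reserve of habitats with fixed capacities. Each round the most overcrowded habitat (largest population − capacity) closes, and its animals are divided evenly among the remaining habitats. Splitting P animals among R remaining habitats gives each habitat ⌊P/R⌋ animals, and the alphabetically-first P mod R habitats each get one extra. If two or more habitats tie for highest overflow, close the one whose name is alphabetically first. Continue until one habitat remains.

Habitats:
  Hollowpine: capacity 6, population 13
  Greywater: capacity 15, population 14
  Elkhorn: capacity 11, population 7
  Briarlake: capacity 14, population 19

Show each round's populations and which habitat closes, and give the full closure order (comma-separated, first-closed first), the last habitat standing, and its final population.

Closure order: Hollowpine, Briarlake, Greywater
Last habitat: Elkhorn with 53 animals

Round 1: Briarlake=19 Elkhorn=7 Greywater=14 Hollowpine=13 → close Hollowpine (overflow 7)
  13÷3 = 4 each, +1 to first 1
Round 2: Briarlake=24 Elkhorn=11 Greywater=18 → close Briarlake (overflow 10)
  24÷2 = 12 each, +1 to first 0
Round 3: Elkhorn=23 Greywater=30 → close Greywater (overflow 15)
  30÷1 = 30 each, +1 to first 0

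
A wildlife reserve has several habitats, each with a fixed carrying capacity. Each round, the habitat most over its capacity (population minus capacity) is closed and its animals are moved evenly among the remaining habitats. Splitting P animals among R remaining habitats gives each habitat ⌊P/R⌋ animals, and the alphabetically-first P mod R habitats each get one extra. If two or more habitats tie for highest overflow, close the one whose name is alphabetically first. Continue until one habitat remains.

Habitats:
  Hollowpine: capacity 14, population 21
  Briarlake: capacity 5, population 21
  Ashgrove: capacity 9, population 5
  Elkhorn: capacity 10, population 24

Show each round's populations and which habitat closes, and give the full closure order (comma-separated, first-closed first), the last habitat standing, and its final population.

Closure order: Briarlake, Elkhorn, Hollowpine
Last habitat: Ashgrove with 71 animals

Round 1: Ashgrove=5 Briarlake=21 Elkhorn=24 Hollowpine=21 → close Briarlake (overflow 16)
  21÷3 = 7 each, +1 to first 0
Round 2: Ashgrove=12 Elkhorn=31 Hollowpine=28 → close Elkhorn (overflow 21)
  31÷2 = 15 each, +1 to first 1
Round 3: Ashgrove=28 Hollowpine=43 → close Hollowpine (overflow 29)
  43÷1 = 43 each, +1 to first 0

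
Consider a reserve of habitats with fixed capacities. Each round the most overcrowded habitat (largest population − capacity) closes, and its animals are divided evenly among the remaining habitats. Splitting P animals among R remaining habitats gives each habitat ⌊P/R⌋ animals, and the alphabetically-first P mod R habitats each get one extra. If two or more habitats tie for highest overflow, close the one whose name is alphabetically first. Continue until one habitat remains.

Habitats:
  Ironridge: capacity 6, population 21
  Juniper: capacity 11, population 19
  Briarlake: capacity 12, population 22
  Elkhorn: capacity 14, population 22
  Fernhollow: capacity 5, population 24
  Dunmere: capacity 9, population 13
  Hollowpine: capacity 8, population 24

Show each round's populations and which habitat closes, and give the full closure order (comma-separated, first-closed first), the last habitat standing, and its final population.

Closure order: Fernhollow, Hollowpine, Ironridge, Briarlake, Elkhorn, Juniper
Last habitat: Dunmere with 145 animals

Round 1: Briarlake=22 Dunmere=13 Elkhorn=22 Fernhollow=24 Hollowpine=24 Ironridge=21 Juniper=19 → close Fernhollow (overflow 19)
  24÷6 = 4 each, +1 to first 0
Round 2: Briarlake=26 Dunmere=17 Elkhorn=26 Hollowpine=28 Ironridge=25 Juniper=23 → close Hollowpine (overflow 20)
  28÷5 = 5 each, +1 to first 3
Round 3: Briarlake=32 Dunmere=23 Elkhorn=32 Ironridge=30 Juniper=28 → close Ironridge (overflow 24)
  30÷4 = 7 each, +1 to first 2
Round 4: Briarlake=40 Dunmere=31 Elkhorn=39 Juniper=35 → close Briarlake (overflow 28)
  40÷3 = 13 each, +1 to first 1
Round 5: Dunmere=45 Elkhorn=52 Juniper=48 → close Elkhorn (overflow 38)
  52÷2 = 26 each, +1 to first 0
Round 6: Dunmere=71 Juniper=74 → close Juniper (overflow 63)
  74÷1 = 74 each, +1 to first 0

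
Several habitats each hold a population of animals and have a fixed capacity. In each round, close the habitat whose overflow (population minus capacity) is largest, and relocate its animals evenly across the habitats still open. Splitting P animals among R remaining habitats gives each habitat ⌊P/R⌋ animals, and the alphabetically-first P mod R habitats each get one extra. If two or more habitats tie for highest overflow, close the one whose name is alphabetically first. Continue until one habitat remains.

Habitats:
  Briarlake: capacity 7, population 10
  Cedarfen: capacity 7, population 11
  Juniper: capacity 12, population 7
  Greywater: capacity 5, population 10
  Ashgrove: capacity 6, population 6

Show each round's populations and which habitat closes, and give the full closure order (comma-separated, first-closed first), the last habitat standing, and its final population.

Round 1: Ashgrove=6 Briarlake=10 Cedarfen=11 Greywater=10 Juniper=7 → close Greywater (overflow 5)
  10÷4 = 2 each, +1 to first 2
Round 2: Ashgrove=9 Briarlake=13 Cedarfen=13 Juniper=9 → close Briarlake (overflow 6)
  13÷3 = 4 each, +1 to first 1
Round 3: Ashgrove=14 Cedarfen=17 Juniper=13 → close Cedarfen (overflow 10)
  17÷2 = 8 each, +1 to first 1
Round 4: Ashgrove=23 Juniper=21 → close Ashgrove (overflow 17)
  23÷1 = 23 each, +1 to first 0

Closure order: Greywater, Briarlake, Cedarfen, Ashgrove
Last habitat: Juniper with 44 animals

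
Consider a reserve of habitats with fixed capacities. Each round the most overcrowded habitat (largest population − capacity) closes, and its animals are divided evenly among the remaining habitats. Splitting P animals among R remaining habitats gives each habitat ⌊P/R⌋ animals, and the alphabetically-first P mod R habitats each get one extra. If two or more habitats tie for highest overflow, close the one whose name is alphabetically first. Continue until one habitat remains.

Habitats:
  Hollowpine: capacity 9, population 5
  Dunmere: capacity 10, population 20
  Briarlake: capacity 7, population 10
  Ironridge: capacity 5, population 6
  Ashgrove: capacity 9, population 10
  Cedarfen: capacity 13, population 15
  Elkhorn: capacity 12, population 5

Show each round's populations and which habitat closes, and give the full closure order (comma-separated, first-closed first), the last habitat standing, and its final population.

Round 1: Ashgrove=10 Briarlake=10 Cedarfen=15 Dunmere=20 Elkhorn=5 Hollowpine=5 Ironridge=6 → close Dunmere (overflow 10)
  20÷6 = 3 each, +1 to first 2
Round 2: Ashgrove=14 Briarlake=14 Cedarfen=18 Elkhorn=8 Hollowpine=8 Ironridge=9 → close Briarlake (overflow 7)
  14÷5 = 2 each, +1 to first 4
Round 3: Ashgrove=17 Cedarfen=21 Elkhorn=11 Hollowpine=11 Ironridge=11 → close Ashgrove (overflow 8)
  17÷4 = 4 each, +1 to first 1
Round 4: Cedarfen=26 Elkhorn=15 Hollowpine=15 Ironridge=15 → close Cedarfen (overflow 13)
  26÷3 = 8 each, +1 to first 2
Round 5: Elkhorn=24 Hollowpine=24 Ironridge=23 → close Ironridge (overflow 18)
  23÷2 = 11 each, +1 to first 1
Round 6: Elkhorn=36 Hollowpine=35 → close Hollowpine (overflow 26)
  35÷1 = 35 each, +1 to first 0

Closure order: Dunmere, Briarlake, Ashgrove, Cedarfen, Ironridge, Hollowpine
Last habitat: Elkhorn with 71 animals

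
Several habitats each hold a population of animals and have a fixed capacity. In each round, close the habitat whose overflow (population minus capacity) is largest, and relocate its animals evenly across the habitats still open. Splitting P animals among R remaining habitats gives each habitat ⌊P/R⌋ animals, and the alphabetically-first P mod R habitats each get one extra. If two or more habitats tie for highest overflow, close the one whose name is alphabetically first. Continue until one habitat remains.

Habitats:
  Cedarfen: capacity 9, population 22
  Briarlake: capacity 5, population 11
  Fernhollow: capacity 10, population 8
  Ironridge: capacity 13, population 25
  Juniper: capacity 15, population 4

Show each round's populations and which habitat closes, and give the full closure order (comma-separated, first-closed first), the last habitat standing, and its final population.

Closure order: Cedarfen, Ironridge, Briarlake, Fernhollow
Last habitat: Juniper with 70 animals

Round 1: Briarlake=11 Cedarfen=22 Fernhollow=8 Ironridge=25 Juniper=4 → close Cedarfen (overflow 13)
  22÷4 = 5 each, +1 to first 2
Round 2: Briarlake=17 Fernhollow=14 Ironridge=30 Juniper=9 → close Ironridge (overflow 17)
  30÷3 = 10 each, +1 to first 0
Round 3: Briarlake=27 Fernhollow=24 Juniper=19 → close Briarlake (overflow 22)
  27÷2 = 13 each, +1 to first 1
Round 4: Fernhollow=38 Juniper=32 → close Fernhollow (overflow 28)
  38÷1 = 38 each, +1 to first 0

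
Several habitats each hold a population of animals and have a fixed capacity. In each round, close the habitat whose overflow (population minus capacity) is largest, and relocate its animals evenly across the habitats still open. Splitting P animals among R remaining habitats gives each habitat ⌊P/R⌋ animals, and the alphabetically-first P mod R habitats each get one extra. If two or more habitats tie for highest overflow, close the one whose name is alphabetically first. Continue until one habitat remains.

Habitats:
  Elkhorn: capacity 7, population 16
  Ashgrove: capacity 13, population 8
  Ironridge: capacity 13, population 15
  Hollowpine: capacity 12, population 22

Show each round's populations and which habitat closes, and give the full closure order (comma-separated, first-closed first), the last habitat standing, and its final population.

Closure order: Hollowpine, Elkhorn, Ironridge
Last habitat: Ashgrove with 61 animals

Round 1: Ashgrove=8 Elkhorn=16 Hollowpine=22 Ironridge=15 → close Hollowpine (overflow 10)
  22÷3 = 7 each, +1 to first 1
Round 2: Ashgrove=16 Elkhorn=23 Ironridge=22 → close Elkhorn (overflow 16)
  23÷2 = 11 each, +1 to first 1
Round 3: Ashgrove=28 Ironridge=33 → close Ironridge (overflow 20)
  33÷1 = 33 each, +1 to first 0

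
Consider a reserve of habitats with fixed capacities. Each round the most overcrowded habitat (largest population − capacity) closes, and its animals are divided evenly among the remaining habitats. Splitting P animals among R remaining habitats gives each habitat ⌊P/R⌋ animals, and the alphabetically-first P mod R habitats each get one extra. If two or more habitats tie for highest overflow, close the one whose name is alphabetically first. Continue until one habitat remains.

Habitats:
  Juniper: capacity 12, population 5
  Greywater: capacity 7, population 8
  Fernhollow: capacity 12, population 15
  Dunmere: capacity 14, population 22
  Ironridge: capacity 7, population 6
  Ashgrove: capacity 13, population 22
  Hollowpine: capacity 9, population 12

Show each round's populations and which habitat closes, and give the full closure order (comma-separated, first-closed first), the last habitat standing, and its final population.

Closure order: Ashgrove, Dunmere, Fernhollow, Hollowpine, Greywater, Ironridge
Last habitat: Juniper with 90 animals

Round 1: Ashgrove=22 Dunmere=22 Fernhollow=15 Greywater=8 Hollowpine=12 Ironridge=6 Juniper=5 → close Ashgrove (overflow 9)
  22÷6 = 3 each, +1 to first 4
Round 2: Dunmere=26 Fernhollow=19 Greywater=12 Hollowpine=16 Ironridge=9 Juniper=8 → close Dunmere (overflow 12)
  26÷5 = 5 each, +1 to first 1
Round 3: Fernhollow=25 Greywater=17 Hollowpine=21 Ironridge=14 Juniper=13 → close Fernhollow (overflow 13)
  25÷4 = 6 each, +1 to first 1
Round 4: Greywater=24 Hollowpine=27 Ironridge=20 Juniper=19 → close Hollowpine (overflow 18)
  27÷3 = 9 each, +1 to first 0
Round 5: Greywater=33 Ironridge=29 Juniper=28 → close Greywater (overflow 26)
  33÷2 = 16 each, +1 to first 1
Round 6: Ironridge=46 Juniper=44 → close Ironridge (overflow 39)
  46÷1 = 46 each, +1 to first 0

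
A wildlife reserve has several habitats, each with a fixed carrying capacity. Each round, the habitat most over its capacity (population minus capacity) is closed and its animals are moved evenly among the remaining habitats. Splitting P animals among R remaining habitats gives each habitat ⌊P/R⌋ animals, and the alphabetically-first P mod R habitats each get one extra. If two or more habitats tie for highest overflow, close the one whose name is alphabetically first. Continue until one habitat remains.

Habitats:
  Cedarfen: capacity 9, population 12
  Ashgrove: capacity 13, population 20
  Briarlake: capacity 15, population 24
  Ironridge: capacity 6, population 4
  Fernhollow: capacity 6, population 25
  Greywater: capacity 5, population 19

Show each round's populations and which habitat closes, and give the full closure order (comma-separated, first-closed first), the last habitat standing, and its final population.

Closure order: Fernhollow, Greywater, Briarlake, Ashgrove, Cedarfen
Last habitat: Ironridge with 104 animals

Round 1: Ashgrove=20 Briarlake=24 Cedarfen=12 Fernhollow=25 Greywater=19 Ironridge=4 → close Fernhollow (overflow 19)
  25÷5 = 5 each, +1 to first 0
Round 2: Ashgrove=25 Briarlake=29 Cedarfen=17 Greywater=24 Ironridge=9 → close Greywater (overflow 19)
  24÷4 = 6 each, +1 to first 0
Round 3: Ashgrove=31 Briarlake=35 Cedarfen=23 Ironridge=15 → close Briarlake (overflow 20)
  35÷3 = 11 each, +1 to first 2
Round 4: Ashgrove=43 Cedarfen=35 Ironridge=26 → close Ashgrove (overflow 30)
  43÷2 = 21 each, +1 to first 1
Round 5: Cedarfen=57 Ironridge=47 → close Cedarfen (overflow 48)
  57÷1 = 57 each, +1 to first 0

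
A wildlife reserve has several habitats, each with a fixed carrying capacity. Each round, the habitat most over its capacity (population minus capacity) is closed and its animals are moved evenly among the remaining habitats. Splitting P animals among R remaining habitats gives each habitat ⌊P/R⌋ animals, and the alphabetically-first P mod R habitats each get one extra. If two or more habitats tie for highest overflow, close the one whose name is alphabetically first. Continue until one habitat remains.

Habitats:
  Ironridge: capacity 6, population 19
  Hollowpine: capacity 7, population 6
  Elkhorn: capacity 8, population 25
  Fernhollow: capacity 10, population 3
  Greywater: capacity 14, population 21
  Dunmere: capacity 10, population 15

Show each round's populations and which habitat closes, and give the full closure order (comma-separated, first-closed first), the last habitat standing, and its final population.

Round 1: Dunmere=15 Elkhorn=25 Fernhollow=3 Greywater=21 Hollowpine=6 Ironridge=19 → close Elkhorn (overflow 17)
  25÷5 = 5 each, +1 to first 0
Round 2: Dunmere=20 Fernhollow=8 Greywater=26 Hollowpine=11 Ironridge=24 → close Ironridge (overflow 18)
  24÷4 = 6 each, +1 to first 0
Round 3: Dunmere=26 Fernhollow=14 Greywater=32 Hollowpine=17 → close Greywater (overflow 18)
  32÷3 = 10 each, +1 to first 2
Round 4: Dunmere=37 Fernhollow=25 Hollowpine=27 → close Dunmere (overflow 27)
  37÷2 = 18 each, +1 to first 1
Round 5: Fernhollow=44 Hollowpine=45 → close Hollowpine (overflow 38)
  45÷1 = 45 each, +1 to first 0

Closure order: Elkhorn, Ironridge, Greywater, Dunmere, Hollowpine
Last habitat: Fernhollow with 89 animals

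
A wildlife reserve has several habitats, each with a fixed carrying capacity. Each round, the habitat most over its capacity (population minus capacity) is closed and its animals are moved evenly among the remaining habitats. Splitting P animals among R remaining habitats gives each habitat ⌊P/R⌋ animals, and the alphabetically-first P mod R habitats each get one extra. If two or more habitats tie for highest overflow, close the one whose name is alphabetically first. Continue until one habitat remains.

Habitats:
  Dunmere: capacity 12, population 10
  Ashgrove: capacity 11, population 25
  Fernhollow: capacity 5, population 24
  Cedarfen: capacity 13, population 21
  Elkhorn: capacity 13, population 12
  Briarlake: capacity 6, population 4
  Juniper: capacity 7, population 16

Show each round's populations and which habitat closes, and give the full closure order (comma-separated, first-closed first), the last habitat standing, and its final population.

Round 1: Ashgrove=25 Briarlake=4 Cedarfen=21 Dunmere=10 Elkhorn=12 Fernhollow=24 Juniper=16 → close Fernhollow (overflow 19)
  24÷6 = 4 each, +1 to first 0
Round 2: Ashgrove=29 Briarlake=8 Cedarfen=25 Dunmere=14 Elkhorn=16 Juniper=20 → close Ashgrove (overflow 18)
  29÷5 = 5 each, +1 to first 4
Round 3: Briarlake=14 Cedarfen=31 Dunmere=20 Elkhorn=22 Juniper=25 → close Cedarfen (overflow 18)
  31÷4 = 7 each, +1 to first 3
Round 4: Briarlake=22 Dunmere=28 Elkhorn=30 Juniper=32 → close Juniper (overflow 25)
  32÷3 = 10 each, +1 to first 2
Round 5: Briarlake=33 Dunmere=39 Elkhorn=40 → close Briarlake (overflow 27)
  33÷2 = 16 each, +1 to first 1
Round 6: Dunmere=56 Elkhorn=56 → close Dunmere (overflow 44)
  56÷1 = 56 each, +1 to first 0

Closure order: Fernhollow, Ashgrove, Cedarfen, Juniper, Briarlake, Dunmere
Last habitat: Elkhorn with 112 animals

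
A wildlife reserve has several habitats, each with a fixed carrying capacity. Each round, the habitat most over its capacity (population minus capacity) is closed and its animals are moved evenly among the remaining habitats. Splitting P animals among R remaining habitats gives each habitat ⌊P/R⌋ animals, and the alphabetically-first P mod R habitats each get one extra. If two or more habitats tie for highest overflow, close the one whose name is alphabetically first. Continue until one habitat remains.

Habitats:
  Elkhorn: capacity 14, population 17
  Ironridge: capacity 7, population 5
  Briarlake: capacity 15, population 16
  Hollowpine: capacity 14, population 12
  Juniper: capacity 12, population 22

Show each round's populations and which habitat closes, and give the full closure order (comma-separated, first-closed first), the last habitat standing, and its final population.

Round 1: Briarlake=16 Elkhorn=17 Hollowpine=12 Ironridge=5 Juniper=22 → close Juniper (overflow 10)
  22÷4 = 5 each, +1 to first 2
Round 2: Briarlake=22 Elkhorn=23 Hollowpine=17 Ironridge=10 → close Elkhorn (overflow 9)
  23÷3 = 7 each, +1 to first 2
Round 3: Briarlake=30 Hollowpine=25 Ironridge=17 → close Briarlake (overflow 15)
  30÷2 = 15 each, +1 to first 0
Round 4: Hollowpine=40 Ironridge=32 → close Hollowpine (overflow 26)
  40÷1 = 40 each, +1 to first 0

Closure order: Juniper, Elkhorn, Briarlake, Hollowpine
Last habitat: Ironridge with 72 animals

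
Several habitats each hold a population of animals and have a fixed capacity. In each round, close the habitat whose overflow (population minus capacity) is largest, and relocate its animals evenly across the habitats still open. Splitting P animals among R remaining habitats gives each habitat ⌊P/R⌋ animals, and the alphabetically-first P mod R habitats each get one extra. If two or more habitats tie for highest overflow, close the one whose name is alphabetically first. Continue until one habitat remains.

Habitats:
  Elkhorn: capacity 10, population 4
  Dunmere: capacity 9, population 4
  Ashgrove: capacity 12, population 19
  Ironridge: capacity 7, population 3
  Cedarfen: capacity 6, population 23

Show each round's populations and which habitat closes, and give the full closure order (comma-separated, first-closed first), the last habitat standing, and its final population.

Round 1: Ashgrove=19 Cedarfen=23 Dunmere=4 Elkhorn=4 Ironridge=3 → close Cedarfen (overflow 17)
  23÷4 = 5 each, +1 to first 3
Round 2: Ashgrove=25 Dunmere=10 Elkhorn=10 Ironridge=8 → close Ashgrove (overflow 13)
  25÷3 = 8 each, +1 to first 1
Round 3: Dunmere=19 Elkhorn=18 Ironridge=16 → close Dunmere (overflow 10)
  19÷2 = 9 each, +1 to first 1
Round 4: Elkhorn=28 Ironridge=25 → close Elkhorn (overflow 18)
  28÷1 = 28 each, +1 to first 0

Closure order: Cedarfen, Ashgrove, Dunmere, Elkhorn
Last habitat: Ironridge with 53 animals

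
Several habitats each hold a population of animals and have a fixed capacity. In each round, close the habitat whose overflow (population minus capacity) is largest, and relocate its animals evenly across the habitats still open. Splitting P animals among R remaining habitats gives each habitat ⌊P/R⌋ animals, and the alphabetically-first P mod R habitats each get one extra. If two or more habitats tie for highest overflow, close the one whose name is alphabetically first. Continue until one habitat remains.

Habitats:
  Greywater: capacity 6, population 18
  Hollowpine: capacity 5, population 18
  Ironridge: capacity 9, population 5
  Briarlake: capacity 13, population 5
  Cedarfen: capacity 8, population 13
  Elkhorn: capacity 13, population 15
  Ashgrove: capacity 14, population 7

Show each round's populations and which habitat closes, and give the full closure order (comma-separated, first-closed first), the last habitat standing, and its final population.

Round 1: Ashgrove=7 Briarlake=5 Cedarfen=13 Elkhorn=15 Greywater=18 Hollowpine=18 Ironridge=5 → close Hollowpine (overflow 13)
  18÷6 = 3 each, +1 to first 0
Round 2: Ashgrove=10 Briarlake=8 Cedarfen=16 Elkhorn=18 Greywater=21 Ironridge=8 → close Greywater (overflow 15)
  21÷5 = 4 each, +1 to first 1
Round 3: Ashgrove=15 Briarlake=12 Cedarfen=20 Elkhorn=22 Ironridge=12 → close Cedarfen (overflow 12)
  20÷4 = 5 each, +1 to first 0
Round 4: Ashgrove=20 Briarlake=17 Elkhorn=27 Ironridge=17 → close Elkhorn (overflow 14)
  27÷3 = 9 each, +1 to first 0
Round 5: Ashgrove=29 Briarlake=26 Ironridge=26 → close Ironridge (overflow 17)
  26÷2 = 13 each, +1 to first 0
Round 6: Ashgrove=42 Briarlake=39 → close Ashgrove (overflow 28)
  42÷1 = 42 each, +1 to first 0

Closure order: Hollowpine, Greywater, Cedarfen, Elkhorn, Ironridge, Ashgrove
Last habitat: Briarlake with 81 animals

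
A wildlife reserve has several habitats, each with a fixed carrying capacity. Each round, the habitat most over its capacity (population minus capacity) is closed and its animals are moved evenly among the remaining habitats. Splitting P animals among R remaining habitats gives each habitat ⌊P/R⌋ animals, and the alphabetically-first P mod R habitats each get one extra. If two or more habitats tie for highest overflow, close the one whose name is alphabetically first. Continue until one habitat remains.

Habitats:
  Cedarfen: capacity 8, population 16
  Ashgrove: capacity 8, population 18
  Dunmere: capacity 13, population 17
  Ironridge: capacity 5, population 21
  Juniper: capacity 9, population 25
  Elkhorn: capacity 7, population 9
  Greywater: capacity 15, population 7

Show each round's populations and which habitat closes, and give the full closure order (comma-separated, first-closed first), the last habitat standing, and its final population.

Closure order: Ironridge, Juniper, Ashgrove, Cedarfen, Dunmere, Elkhorn
Last habitat: Greywater with 113 animals

Round 1: Ashgrove=18 Cedarfen=16 Dunmere=17 Elkhorn=9 Greywater=7 Ironridge=21 Juniper=25 → close Ironridge (overflow 16)
  21÷6 = 3 each, +1 to first 3
Round 2: Ashgrove=22 Cedarfen=20 Dunmere=21 Elkhorn=12 Greywater=10 Juniper=28 → close Juniper (overflow 19)
  28÷5 = 5 each, +1 to first 3
Round 3: Ashgrove=28 Cedarfen=26 Dunmere=27 Elkhorn=17 Greywater=15 → close Ashgrove (overflow 20)
  28÷4 = 7 each, +1 to first 0
Round 4: Cedarfen=33 Dunmere=34 Elkhorn=24 Greywater=22 → close Cedarfen (overflow 25)
  33÷3 = 11 each, +1 to first 0
Round 5: Dunmere=45 Elkhorn=35 Greywater=33 → close Dunmere (overflow 32)
  45÷2 = 22 each, +1 to first 1
Round 6: Elkhorn=58 Greywater=55 → close Elkhorn (overflow 51)
  58÷1 = 58 each, +1 to first 0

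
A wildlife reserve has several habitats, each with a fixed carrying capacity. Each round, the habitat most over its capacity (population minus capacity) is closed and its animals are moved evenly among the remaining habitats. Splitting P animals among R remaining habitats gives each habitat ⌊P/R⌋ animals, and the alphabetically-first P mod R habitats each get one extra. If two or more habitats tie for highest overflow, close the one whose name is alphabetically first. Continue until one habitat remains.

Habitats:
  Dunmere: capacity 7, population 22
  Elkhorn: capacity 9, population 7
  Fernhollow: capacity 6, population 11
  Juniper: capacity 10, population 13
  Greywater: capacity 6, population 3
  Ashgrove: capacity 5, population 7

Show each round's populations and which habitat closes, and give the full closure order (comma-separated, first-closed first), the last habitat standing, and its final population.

Round 1: Ashgrove=7 Dunmere=22 Elkhorn=7 Fernhollow=11 Greywater=3 Juniper=13 → close Dunmere (overflow 15)
  22÷5 = 4 each, +1 to first 2
Round 2: Ashgrove=12 Elkhorn=12 Fernhollow=15 Greywater=7 Juniper=17 → close Fernhollow (overflow 9)
  15÷4 = 3 each, +1 to first 3
Round 3: Ashgrove=16 Elkhorn=16 Greywater=11 Juniper=20 → close Ashgrove (overflow 11)
  16÷3 = 5 each, +1 to first 1
Round 4: Elkhorn=22 Greywater=16 Juniper=25 → close Juniper (overflow 15)
  25÷2 = 12 each, +1 to first 1
Round 5: Elkhorn=35 Greywater=28 → close Elkhorn (overflow 26)
  35÷1 = 35 each, +1 to first 0

Closure order: Dunmere, Fernhollow, Ashgrove, Juniper, Elkhorn
Last habitat: Greywater with 63 animals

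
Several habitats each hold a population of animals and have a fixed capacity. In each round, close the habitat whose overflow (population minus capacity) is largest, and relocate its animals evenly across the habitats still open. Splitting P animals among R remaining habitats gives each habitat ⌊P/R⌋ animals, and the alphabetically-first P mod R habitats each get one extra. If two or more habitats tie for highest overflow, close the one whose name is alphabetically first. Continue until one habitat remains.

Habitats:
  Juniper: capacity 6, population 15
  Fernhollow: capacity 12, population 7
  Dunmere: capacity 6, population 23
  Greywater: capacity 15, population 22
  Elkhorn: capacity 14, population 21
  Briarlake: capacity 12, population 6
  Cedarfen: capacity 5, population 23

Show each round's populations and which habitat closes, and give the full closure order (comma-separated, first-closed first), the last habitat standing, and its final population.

Closure order: Cedarfen, Dunmere, Elkhorn, Greywater, Juniper, Briarlake
Last habitat: Fernhollow with 117 animals

Round 1: Briarlake=6 Cedarfen=23 Dunmere=23 Elkhorn=21 Fernhollow=7 Greywater=22 Juniper=15 → close Cedarfen (overflow 18)
  23÷6 = 3 each, +1 to first 5
Round 2: Briarlake=10 Dunmere=27 Elkhorn=25 Fernhollow=11 Greywater=26 Juniper=18 → close Dunmere (overflow 21)
  27÷5 = 5 each, +1 to first 2
Round 3: Briarlake=16 Elkhorn=31 Fernhollow=16 Greywater=31 Juniper=23 → close Elkhorn (overflow 17)
  31÷4 = 7 each, +1 to first 3
Round 4: Briarlake=24 Fernhollow=24 Greywater=39 Juniper=30 → close Greywater (overflow 24)
  39÷3 = 13 each, +1 to first 0
Round 5: Briarlake=37 Fernhollow=37 Juniper=43 → close Juniper (overflow 37)
  43÷2 = 21 each, +1 to first 1
Round 6: Briarlake=59 Fernhollow=58 → close Briarlake (overflow 47)
  59÷1 = 59 each, +1 to first 0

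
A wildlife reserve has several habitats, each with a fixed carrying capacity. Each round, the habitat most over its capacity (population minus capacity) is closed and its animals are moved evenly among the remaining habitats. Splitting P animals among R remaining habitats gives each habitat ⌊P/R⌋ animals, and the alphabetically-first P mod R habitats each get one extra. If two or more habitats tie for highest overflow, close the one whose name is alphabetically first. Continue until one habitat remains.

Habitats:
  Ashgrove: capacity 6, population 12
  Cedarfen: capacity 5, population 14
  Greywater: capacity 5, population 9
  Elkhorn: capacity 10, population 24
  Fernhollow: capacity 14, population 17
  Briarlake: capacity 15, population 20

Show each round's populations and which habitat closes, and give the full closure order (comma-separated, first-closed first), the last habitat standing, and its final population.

Round 1: Ashgrove=12 Briarlake=20 Cedarfen=14 Elkhorn=24 Fernhollow=17 Greywater=9 → close Elkhorn (overflow 14)
  24÷5 = 4 each, +1 to first 4
Round 2: Ashgrove=17 Briarlake=25 Cedarfen=19 Fernhollow=22 Greywater=13 → close Cedarfen (overflow 14)
  19÷4 = 4 each, +1 to first 3
Round 3: Ashgrove=22 Briarlake=30 Fernhollow=27 Greywater=17 → close Ashgrove (overflow 16)
  22÷3 = 7 each, +1 to first 1
Round 4: Briarlake=38 Fernhollow=34 Greywater=24 → close Briarlake (overflow 23)
  38÷2 = 19 each, +1 to first 0
Round 5: Fernhollow=53 Greywater=43 → close Fernhollow (overflow 39)
  53÷1 = 53 each, +1 to first 0

Closure order: Elkhorn, Cedarfen, Ashgrove, Briarlake, Fernhollow
Last habitat: Greywater with 96 animals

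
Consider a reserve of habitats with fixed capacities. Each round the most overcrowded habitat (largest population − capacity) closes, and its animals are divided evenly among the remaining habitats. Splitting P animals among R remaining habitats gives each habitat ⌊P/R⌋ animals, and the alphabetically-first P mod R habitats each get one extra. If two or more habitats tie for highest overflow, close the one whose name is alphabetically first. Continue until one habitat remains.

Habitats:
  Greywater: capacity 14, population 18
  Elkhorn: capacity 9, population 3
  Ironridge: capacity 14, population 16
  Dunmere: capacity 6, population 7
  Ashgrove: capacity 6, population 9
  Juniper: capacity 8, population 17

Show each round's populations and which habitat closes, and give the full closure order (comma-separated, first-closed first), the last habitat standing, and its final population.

Round 1: Ashgrove=9 Dunmere=7 Elkhorn=3 Greywater=18 Ironridge=16 Juniper=17 → close Juniper (overflow 9)
  17÷5 = 3 each, +1 to first 2
Round 2: Ashgrove=13 Dunmere=11 Elkhorn=6 Greywater=21 Ironridge=19 → close Ashgrove (overflow 7)
  13÷4 = 3 each, +1 to first 1
Round 3: Dunmere=15 Elkhorn=9 Greywater=24 Ironridge=22 → close Greywater (overflow 10)
  24÷3 = 8 each, +1 to first 0
Round 4: Dunmere=23 Elkhorn=17 Ironridge=30 → close Dunmere (overflow 17)
  23÷2 = 11 each, +1 to first 1
Round 5: Elkhorn=29 Ironridge=41 → close Ironridge (overflow 27)
  41÷1 = 41 each, +1 to first 0

Closure order: Juniper, Ashgrove, Greywater, Dunmere, Ironridge
Last habitat: Elkhorn with 70 animals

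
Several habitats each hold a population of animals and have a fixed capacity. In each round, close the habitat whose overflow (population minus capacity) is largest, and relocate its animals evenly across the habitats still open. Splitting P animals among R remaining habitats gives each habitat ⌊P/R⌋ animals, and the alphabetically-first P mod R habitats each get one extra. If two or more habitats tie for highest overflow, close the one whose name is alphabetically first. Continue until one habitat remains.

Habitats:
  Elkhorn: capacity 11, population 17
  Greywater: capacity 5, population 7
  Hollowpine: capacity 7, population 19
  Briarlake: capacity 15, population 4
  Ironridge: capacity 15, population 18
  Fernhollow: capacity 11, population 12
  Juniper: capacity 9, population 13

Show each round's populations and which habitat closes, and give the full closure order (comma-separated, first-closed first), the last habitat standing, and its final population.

Round 1: Briarlake=4 Elkhorn=17 Fernhollow=12 Greywater=7 Hollowpine=19 Ironridge=18 Juniper=13 → close Hollowpine (overflow 12)
  19÷6 = 3 each, +1 to first 1
Round 2: Briarlake=8 Elkhorn=20 Fernhollow=15 Greywater=10 Ironridge=21 Juniper=16 → close Elkhorn (overflow 9)
  20÷5 = 4 each, +1 to first 0
Round 3: Briarlake=12 Fernhollow=19 Greywater=14 Ironridge=25 Juniper=20 → close Juniper (overflow 11)
  20÷4 = 5 each, +1 to first 0
Round 4: Briarlake=17 Fernhollow=24 Greywater=19 Ironridge=30 → close Ironridge (overflow 15)
  30÷3 = 10 each, +1 to first 0
Round 5: Briarlake=27 Fernhollow=34 Greywater=29 → close Greywater (overflow 24)
  29÷2 = 14 each, +1 to first 1
Round 6: Briarlake=42 Fernhollow=48 → close Fernhollow (overflow 37)
  48÷1 = 48 each, +1 to first 0

Closure order: Hollowpine, Elkhorn, Juniper, Ironridge, Greywater, Fernhollow
Last habitat: Briarlake with 90 animals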